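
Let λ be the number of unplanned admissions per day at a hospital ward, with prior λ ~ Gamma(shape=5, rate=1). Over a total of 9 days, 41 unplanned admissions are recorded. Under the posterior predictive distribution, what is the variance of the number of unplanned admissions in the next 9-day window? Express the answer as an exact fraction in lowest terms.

3933/50

Total count 41 over total exposure 9 days.
By Gamma–Poisson conjugacy, the posterior is Gamma(α + Σx, β + Σt) = Gamma(5 + 41, 1 + 9) = Gamma(46, 10).
The posterior predictive for a window of length T is Negative Binomial with variance T·α'·(β'+T)/β'² = 9·46·19/100 = 3933/50.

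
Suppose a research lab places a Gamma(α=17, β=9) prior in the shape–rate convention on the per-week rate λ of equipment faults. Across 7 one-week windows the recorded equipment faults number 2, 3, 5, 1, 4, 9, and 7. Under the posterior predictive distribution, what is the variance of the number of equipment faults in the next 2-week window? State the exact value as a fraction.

Total count: 2 + 3 + 5 + 1 + 4 + 9 + 7 = 31.
Total exposure: 7 weeks.
Posterior: α' = 17 + 31 = 48, β' = 9 + 7 = 16.
The posterior predictive for a window of length T is Negative Binomial with variance T·α'·(β'+T)/β'² = 2·48·18/256 = 27/4.

27/4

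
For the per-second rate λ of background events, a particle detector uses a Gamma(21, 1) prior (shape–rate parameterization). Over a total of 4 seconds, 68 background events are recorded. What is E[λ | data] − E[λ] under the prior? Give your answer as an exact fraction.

Total count 68 over total exposure 4 seconds.
Posterior: α' = 21 + 68 = 89, β' = 1 + 4 = 5.
Posterior mean = 89/5 = 89/5; prior mean = 21/1 = 21. Difference = 89/5 − 21 = -16/5.

-16/5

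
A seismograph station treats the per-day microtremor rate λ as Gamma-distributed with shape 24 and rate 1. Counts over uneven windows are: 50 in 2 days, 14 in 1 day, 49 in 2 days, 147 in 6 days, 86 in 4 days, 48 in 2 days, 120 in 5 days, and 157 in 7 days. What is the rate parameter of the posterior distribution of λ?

30

Total count: 50 + 14 + 49 + 147 + 86 + 48 + 120 + 157 = 671.
Total exposure: 2 + 1 + 2 + 6 + 4 + 2 + 5 + 7 = 29 days.
Gamma(α, β) with Poisson data over total exposure Σt gives posterior Gamma(α+Σx, β+Σt) = Gamma(695, 30).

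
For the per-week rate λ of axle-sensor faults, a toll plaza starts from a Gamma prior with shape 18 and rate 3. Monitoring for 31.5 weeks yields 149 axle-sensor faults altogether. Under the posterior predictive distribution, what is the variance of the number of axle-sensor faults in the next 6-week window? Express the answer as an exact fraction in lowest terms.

Total count 149 over total exposure 31.5 weeks.
Conjugate update: add total count to the shape and total exposure to the rate, giving Gamma(167, 69/2).
The posterior predictive for a window of length T is Negative Binomial with variance T·α'·(β'+T)/β'² = 6·167·(81/2)/(4761/4) = 18036/529.

18036/529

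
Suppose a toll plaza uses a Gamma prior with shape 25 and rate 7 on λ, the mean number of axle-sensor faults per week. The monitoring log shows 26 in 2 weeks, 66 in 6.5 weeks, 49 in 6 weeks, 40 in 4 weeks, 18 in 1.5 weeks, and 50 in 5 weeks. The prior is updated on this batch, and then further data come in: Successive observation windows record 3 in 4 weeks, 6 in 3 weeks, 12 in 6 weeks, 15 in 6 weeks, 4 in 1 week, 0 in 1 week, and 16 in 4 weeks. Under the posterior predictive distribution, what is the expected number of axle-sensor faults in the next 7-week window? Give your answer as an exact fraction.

Total count: 26 + 66 + 49 + 40 + 18 + 50 = 249.
Total exposure: 2 + 6.5 + 6 + 4 + 1.5 + 5 = 25 weeks.
After the first batch: Gamma(25 + 249, 7 + 25) = Gamma(274, 32).
Total count: 3 + 6 + 12 + 15 + 4 + 0 + 16 = 56.
Total exposure: 4 + 3 + 6 + 6 + 1 + 1 + 4 = 25 weeks.
After the second batch: Gamma(274 + 56, 32 + 25) = Gamma(330, 57).
Predictive mean over a 7-week window = T·E[λ|data] = 7·330/57 = 770/19.

770/19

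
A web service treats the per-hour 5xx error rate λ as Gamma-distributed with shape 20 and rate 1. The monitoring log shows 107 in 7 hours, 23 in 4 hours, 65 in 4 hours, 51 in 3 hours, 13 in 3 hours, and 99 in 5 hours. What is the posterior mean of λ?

Total count: 107 + 23 + 65 + 51 + 13 + 99 = 358.
Total exposure: 7 + 4 + 4 + 3 + 3 + 5 = 26 hours.
Conjugate update: add total count to the shape and total exposure to the rate, giving Gamma(378, 27).
Posterior mean = α'/β' = 378/27 = 14.

14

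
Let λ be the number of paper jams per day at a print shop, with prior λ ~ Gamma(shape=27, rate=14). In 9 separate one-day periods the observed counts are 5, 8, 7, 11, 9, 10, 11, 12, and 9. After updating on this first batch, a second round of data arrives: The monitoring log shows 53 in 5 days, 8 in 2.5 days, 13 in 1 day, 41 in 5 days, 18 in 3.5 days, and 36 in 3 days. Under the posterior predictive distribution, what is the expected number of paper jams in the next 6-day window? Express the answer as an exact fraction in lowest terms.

Total count: 5 + 8 + 7 + 11 + 9 + 10 + 11 + 12 + 9 = 82.
Total exposure: 9 days.
After the first batch: Gamma(27 + 82, 14 + 9) = Gamma(109, 23).
Total count: 53 + 8 + 13 + 41 + 18 + 36 = 169.
Total exposure: 5 + 2.5 + 1 + 5 + 3.5 + 3 = 20 days.
After the second batch: Gamma(109 + 169, 23 + 20) = Gamma(278, 43).
Predictive mean over a 6-day window = T·E[λ|data] = 6·278/43 = 1668/43.

1668/43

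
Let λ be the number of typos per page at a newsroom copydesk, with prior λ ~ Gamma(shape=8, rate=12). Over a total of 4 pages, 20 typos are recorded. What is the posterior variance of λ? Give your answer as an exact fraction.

Total count 20 over total exposure 4 pages.
The Gamma prior is conjugate for the Poisson rate, so λ | data ~ Gamma(8+20, 12+4) = Gamma(28, 16).
Posterior variance = α'/β'² = 28/256 = 7/64.

7/64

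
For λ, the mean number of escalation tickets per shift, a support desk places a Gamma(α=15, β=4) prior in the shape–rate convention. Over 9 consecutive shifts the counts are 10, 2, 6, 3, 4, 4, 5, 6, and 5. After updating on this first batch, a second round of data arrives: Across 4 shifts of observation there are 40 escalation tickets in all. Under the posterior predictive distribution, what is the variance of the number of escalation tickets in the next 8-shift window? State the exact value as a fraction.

20000/289

Total count: 10 + 2 + 6 + 3 + 4 + 4 + 5 + 6 + 5 = 45.
Total exposure: 9 shifts.
After the first batch: Gamma(15 + 45, 4 + 9) = Gamma(60, 13).
Total count 40 over total exposure 4 shifts.
After the second batch: Gamma(60 + 40, 13 + 4) = Gamma(100, 17).
The posterior predictive for a window of length T is Negative Binomial with variance T·α'·(β'+T)/β'² = 8·100·25/289 = 20000/289.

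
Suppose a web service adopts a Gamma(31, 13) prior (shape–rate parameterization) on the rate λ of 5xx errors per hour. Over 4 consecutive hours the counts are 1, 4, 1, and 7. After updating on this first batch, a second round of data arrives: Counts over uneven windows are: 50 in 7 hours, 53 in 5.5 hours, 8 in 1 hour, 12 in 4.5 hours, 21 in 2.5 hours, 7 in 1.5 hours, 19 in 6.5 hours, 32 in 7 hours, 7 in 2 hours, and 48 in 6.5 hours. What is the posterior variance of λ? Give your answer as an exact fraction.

Total count: 1 + 4 + 1 + 7 = 13.
Total exposure: 4 hours.
After the first batch: Gamma(31 + 13, 13 + 4) = Gamma(44, 17).
Total count: 50 + 53 + 8 + 12 + 21 + 7 + 19 + 32 + 7 + 48 = 257.
Total exposure: 7 + 5.5 + 1 + 4.5 + 2.5 + 1.5 + 6.5 + 7 + 2 + 6.5 = 44 hours.
After the second batch: Gamma(44 + 257, 17 + 44) = Gamma(301, 61).
Posterior variance = α'/β'² = 301/3721.

301/3721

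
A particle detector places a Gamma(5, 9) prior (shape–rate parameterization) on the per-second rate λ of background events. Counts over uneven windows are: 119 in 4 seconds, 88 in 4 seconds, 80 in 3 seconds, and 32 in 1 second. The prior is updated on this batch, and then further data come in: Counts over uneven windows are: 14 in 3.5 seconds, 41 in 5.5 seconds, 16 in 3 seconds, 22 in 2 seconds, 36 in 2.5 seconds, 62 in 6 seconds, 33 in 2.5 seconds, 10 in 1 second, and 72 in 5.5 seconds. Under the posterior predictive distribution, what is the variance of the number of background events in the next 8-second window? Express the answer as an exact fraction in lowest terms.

Total count: 119 + 88 + 80 + 32 = 319.
Total exposure: 4 + 4 + 3 + 1 = 12 seconds.
After the first batch: Gamma(5 + 319, 9 + 12) = Gamma(324, 21).
Total count: 14 + 41 + 16 + 22 + 36 + 62 + 33 + 10 + 72 = 306.
Total exposure: 3.5 + 5.5 + 3 + 2 + 2.5 + 6 + 2.5 + 1 + 5.5 = 31.5 seconds.
After the second batch: Gamma(324 + 306, 21 + 31.5) = Gamma(630, 105/2).
The posterior predictive for a window of length T is Negative Binomial with variance T·α'·(β'+T)/β'² = 8·630·(121/2)/(11025/4) = 3872/35.

3872/35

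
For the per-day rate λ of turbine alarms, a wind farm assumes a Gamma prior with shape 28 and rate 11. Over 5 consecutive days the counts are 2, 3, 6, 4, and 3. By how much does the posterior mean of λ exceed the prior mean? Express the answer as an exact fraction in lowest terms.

Total count: 2 + 3 + 6 + 4 + 3 = 18.
Total exposure: 5 days.
Conjugate update: add total count to the shape and total exposure to the rate, giving Gamma(46, 16).
Posterior mean = 46/16 = 23/8; prior mean = 28/11 = 28/11. Difference = 23/8 − 28/11 = 29/88.

29/88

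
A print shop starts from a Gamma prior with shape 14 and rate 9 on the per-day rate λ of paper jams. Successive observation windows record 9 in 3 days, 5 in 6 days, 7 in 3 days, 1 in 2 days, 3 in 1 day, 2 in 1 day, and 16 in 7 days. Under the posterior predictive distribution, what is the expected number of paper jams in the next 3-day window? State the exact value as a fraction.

171/32

Total count: 9 + 5 + 7 + 1 + 3 + 2 + 16 = 43.
Total exposure: 3 + 6 + 3 + 2 + 1 + 1 + 7 = 23 days.
Posterior: α' = 14 + 43 = 57, β' = 9 + 23 = 32.
Predictive mean over a 3-day window = T·E[λ|data] = 3·57/32 = 171/32.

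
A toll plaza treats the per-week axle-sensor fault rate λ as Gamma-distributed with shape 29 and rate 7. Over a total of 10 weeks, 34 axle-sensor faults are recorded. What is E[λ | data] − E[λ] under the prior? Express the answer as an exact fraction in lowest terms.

-52/119

Total count 34 over total exposure 10 weeks.
The Gamma prior is conjugate for the Poisson rate, so λ | data ~ Gamma(29+34, 7+10) = Gamma(63, 17).
Posterior mean = 63/17 = 63/17; prior mean = 29/7 = 29/7. Difference = 63/17 − 29/7 = -52/119.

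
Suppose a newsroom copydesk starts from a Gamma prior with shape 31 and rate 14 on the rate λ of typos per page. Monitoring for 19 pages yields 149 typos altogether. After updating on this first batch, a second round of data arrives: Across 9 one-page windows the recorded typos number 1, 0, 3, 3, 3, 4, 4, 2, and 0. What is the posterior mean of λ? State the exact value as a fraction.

Total count 149 over total exposure 19 pages.
After the first batch: Gamma(31 + 149, 14 + 19) = Gamma(180, 33).
Total count: 1 + 0 + 3 + 3 + 3 + 4 + 4 + 2 + 0 = 20.
Total exposure: 9 pages.
After the second batch: Gamma(180 + 20, 33 + 9) = Gamma(200, 42).
Posterior mean = α'/β' = 200/42 = 100/21.

100/21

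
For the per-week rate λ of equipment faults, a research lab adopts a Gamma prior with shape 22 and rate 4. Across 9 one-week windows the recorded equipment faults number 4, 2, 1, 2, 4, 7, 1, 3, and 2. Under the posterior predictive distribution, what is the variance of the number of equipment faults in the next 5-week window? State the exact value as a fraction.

Total count: 4 + 2 + 1 + 2 + 4 + 7 + 1 + 3 + 2 = 26.
Total exposure: 9 weeks.
Posterior: α' = 22 + 26 = 48, β' = 4 + 9 = 13.
The posterior predictive for a window of length T is Negative Binomial with variance T·α'·(β'+T)/β'² = 5·48·18/169 = 4320/169.

4320/169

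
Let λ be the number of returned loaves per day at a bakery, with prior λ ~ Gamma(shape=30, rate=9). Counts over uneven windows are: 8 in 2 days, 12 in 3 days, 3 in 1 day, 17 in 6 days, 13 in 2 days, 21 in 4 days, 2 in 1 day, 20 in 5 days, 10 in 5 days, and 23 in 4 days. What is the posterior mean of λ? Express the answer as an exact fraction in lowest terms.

53/14

Total count: 8 + 12 + 3 + 17 + 13 + 21 + 2 + 20 + 10 + 23 = 129.
Total exposure: 2 + 3 + 1 + 6 + 2 + 4 + 1 + 5 + 5 + 4 = 33 days.
Conjugate update: add total count to the shape and total exposure to the rate, giving Gamma(159, 42).
Posterior mean = α'/β' = 159/42 = 53/14.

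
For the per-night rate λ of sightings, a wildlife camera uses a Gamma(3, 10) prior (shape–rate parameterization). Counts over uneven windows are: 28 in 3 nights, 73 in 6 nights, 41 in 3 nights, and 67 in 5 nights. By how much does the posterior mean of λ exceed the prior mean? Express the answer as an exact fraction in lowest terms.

2039/270

Total count: 28 + 73 + 41 + 67 = 209.
Total exposure: 3 + 6 + 3 + 5 = 17 nights.
Gamma(α, β) with Poisson data over total exposure Σt gives posterior Gamma(α+Σx, β+Σt) = Gamma(212, 27).
Posterior mean = 212/27 = 212/27; prior mean = 3/10 = 3/10. Difference = 212/27 − 3/10 = 2039/270.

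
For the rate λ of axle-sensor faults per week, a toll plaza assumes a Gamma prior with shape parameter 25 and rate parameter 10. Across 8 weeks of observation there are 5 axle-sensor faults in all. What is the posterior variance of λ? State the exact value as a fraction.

Total count 5 over total exposure 8 weeks.
By Gamma–Poisson conjugacy, the posterior is Gamma(α + Σx, β + Σt) = Gamma(25 + 5, 10 + 8) = Gamma(30, 18).
Posterior variance = α'/β'² = 30/324 = 5/54.

5/54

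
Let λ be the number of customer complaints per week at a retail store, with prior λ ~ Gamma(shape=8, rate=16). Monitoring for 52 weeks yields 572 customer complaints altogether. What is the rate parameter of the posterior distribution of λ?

68

Total count 572 over total exposure 52 weeks.
Gamma(α, β) with Poisson data over total exposure Σt gives posterior Gamma(α+Σx, β+Σt) = Gamma(580, 68).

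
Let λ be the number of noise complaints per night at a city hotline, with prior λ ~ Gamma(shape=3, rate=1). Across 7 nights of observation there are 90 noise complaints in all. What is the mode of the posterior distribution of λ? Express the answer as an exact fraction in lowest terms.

Total count 90 over total exposure 7 nights.
Posterior: α' = 3 + 90 = 93, β' = 1 + 7 = 8.
Posterior mode = (α'−1)/β' = 92/8 = 23/2.

23/2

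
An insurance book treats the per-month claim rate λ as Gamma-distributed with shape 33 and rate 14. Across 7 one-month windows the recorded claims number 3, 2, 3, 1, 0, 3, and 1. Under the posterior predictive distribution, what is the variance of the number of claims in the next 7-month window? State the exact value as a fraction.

Total count: 3 + 2 + 3 + 1 + 0 + 3 + 1 = 13.
Total exposure: 7 months.
By Gamma–Poisson conjugacy, the posterior is Gamma(α + Σx, β + Σt) = Gamma(33 + 13, 14 + 7) = Gamma(46, 21).
The posterior predictive for a window of length T is Negative Binomial with variance T·α'·(β'+T)/β'² = 7·46·28/441 = 184/9.

184/9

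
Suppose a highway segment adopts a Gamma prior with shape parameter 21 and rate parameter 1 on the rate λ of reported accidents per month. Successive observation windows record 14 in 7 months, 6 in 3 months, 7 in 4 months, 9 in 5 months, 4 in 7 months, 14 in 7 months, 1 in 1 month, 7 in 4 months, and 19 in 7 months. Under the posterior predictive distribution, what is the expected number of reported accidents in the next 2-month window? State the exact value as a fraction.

102/23

Total count: 14 + 6 + 7 + 9 + 4 + 14 + 1 + 7 + 19 = 81.
Total exposure: 7 + 3 + 4 + 5 + 7 + 7 + 1 + 4 + 7 = 45 months.
By Gamma–Poisson conjugacy, the posterior is Gamma(α + Σx, β + Σt) = Gamma(21 + 81, 1 + 45) = Gamma(102, 46).
Predictive mean over a 2-month window = T·E[λ|data] = 2·102/46 = 102/23.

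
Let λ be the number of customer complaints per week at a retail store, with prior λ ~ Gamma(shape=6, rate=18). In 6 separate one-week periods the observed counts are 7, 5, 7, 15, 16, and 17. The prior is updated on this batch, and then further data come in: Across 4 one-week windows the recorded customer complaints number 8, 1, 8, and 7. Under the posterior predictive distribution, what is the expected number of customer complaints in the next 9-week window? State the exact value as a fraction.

Total count: 7 + 5 + 7 + 15 + 16 + 17 = 67.
Total exposure: 6 weeks.
After the first batch: Gamma(6 + 67, 18 + 6) = Gamma(73, 24).
Total count: 8 + 1 + 8 + 7 = 24.
Total exposure: 4 weeks.
After the second batch: Gamma(73 + 24, 24 + 4) = Gamma(97, 28).
Predictive mean over a 9-week window = T·E[λ|data] = 9·97/28 = 873/28.

873/28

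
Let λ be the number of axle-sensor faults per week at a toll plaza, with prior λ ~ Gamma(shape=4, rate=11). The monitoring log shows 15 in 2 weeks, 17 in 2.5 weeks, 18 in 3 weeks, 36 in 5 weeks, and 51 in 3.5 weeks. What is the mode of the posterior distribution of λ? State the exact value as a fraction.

Total count: 15 + 17 + 18 + 36 + 51 = 137.
Total exposure: 2 + 2.5 + 3 + 5 + 3.5 = 16 weeks.
Gamma(α, β) with Poisson data over total exposure Σt gives posterior Gamma(α+Σx, β+Σt) = Gamma(141, 27).
Posterior mode = (α'−1)/β' = 140/27.

140/27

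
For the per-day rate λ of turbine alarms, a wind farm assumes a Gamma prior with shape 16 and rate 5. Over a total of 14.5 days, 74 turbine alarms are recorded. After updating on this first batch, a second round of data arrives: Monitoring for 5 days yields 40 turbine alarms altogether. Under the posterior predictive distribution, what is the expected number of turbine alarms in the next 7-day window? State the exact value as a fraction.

260/7

Total count 74 over total exposure 14.5 days.
After the first batch: Gamma(16 + 74, 5 + 14.5) = Gamma(90, 39/2).
Total count 40 over total exposure 5 days.
After the second batch: Gamma(90 + 40, 39/2 + 5) = Gamma(130, 49/2).
Predictive mean over a 7-day window = T·E[λ|data] = 7·130/(49/2) = 260/7.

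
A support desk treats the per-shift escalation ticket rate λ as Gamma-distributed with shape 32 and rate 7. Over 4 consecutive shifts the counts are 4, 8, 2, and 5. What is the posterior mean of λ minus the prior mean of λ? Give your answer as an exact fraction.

Total count: 4 + 8 + 2 + 5 = 19.
Total exposure: 4 shifts.
Gamma(α, β) with Poisson data over total exposure Σt gives posterior Gamma(α+Σx, β+Σt) = Gamma(51, 11).
Posterior mean = 51/11 = 51/11; prior mean = 32/7 = 32/7. Difference = 51/11 − 32/7 = 5/77.

5/77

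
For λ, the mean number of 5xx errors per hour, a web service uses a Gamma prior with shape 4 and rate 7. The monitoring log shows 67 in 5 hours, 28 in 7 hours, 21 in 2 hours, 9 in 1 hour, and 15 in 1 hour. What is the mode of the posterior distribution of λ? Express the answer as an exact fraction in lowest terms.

143/23

Total count: 67 + 28 + 21 + 9 + 15 = 140.
Total exposure: 5 + 7 + 2 + 1 + 1 = 16 hours.
By Gamma–Poisson conjugacy, the posterior is Gamma(α + Σx, β + Σt) = Gamma(4 + 140, 7 + 16) = Gamma(144, 23).
Posterior mode = (α'−1)/β' = 143/23.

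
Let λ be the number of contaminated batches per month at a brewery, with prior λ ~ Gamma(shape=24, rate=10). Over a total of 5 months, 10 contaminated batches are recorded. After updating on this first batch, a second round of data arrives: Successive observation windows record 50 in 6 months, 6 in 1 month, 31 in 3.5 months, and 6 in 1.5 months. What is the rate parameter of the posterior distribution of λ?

27

Total count 10 over total exposure 5 months.
After the first batch: Gamma(24 + 10, 10 + 5) = Gamma(34, 15).
Total count: 50 + 6 + 31 + 6 = 93.
Total exposure: 6 + 1 + 3.5 + 1.5 = 12 months.
After the second batch: Gamma(34 + 93, 15 + 12) = Gamma(127, 27).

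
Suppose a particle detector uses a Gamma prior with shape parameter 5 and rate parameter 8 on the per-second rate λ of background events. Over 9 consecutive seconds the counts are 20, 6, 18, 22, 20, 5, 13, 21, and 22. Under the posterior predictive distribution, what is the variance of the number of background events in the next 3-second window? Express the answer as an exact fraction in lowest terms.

Total count: 20 + 6 + 18 + 22 + 20 + 5 + 13 + 21 + 22 = 147.
Total exposure: 9 seconds.
Conjugate update: add total count to the shape and total exposure to the rate, giving Gamma(152, 17).
The posterior predictive for a window of length T is Negative Binomial with variance T·α'·(β'+T)/β'² = 3·152·20/289 = 9120/289.

9120/289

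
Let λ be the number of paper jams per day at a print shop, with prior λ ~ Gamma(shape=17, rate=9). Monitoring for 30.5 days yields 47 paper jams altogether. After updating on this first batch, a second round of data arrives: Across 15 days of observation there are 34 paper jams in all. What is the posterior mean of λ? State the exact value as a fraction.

196/109

Total count 47 over total exposure 30.5 days.
After the first batch: Gamma(17 + 47, 9 + 30.5) = Gamma(64, 79/2).
Total count 34 over total exposure 15 days.
After the second batch: Gamma(64 + 34, 79/2 + 15) = Gamma(98, 109/2).
Posterior mean = α'/β' = 98/(109/2) = 196/109.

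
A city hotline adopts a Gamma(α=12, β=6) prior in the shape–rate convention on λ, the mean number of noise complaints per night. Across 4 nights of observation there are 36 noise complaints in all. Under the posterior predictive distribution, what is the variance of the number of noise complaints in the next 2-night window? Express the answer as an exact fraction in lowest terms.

288/25

Total count 36 over total exposure 4 nights.
Conjugate update: add total count to the shape and total exposure to the rate, giving Gamma(48, 10).
The posterior predictive for a window of length T is Negative Binomial with variance T·α'·(β'+T)/β'² = 2·48·12/100 = 288/25.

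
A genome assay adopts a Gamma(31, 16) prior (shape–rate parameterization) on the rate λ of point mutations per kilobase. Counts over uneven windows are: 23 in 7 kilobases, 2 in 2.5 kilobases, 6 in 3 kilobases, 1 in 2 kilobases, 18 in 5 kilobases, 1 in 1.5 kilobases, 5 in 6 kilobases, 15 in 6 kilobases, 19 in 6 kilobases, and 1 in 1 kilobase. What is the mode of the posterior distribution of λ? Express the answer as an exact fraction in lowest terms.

121/56

Total count: 23 + 2 + 6 + 1 + 18 + 1 + 5 + 15 + 19 + 1 = 91.
Total exposure: 7 + 2.5 + 3 + 2 + 5 + 1.5 + 6 + 6 + 6 + 1 = 40 kilobases.
Posterior: α' = 31 + 91 = 122, β' = 16 + 40 = 56.
Posterior mode = (α'−1)/β' = 121/56.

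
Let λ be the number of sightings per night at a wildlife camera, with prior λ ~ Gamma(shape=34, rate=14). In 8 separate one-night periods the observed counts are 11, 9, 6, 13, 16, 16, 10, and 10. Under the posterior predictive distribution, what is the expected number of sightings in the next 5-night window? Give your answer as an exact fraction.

Total count: 11 + 9 + 6 + 13 + 16 + 16 + 10 + 10 = 91.
Total exposure: 8 nights.
The Gamma prior is conjugate for the Poisson rate, so λ | data ~ Gamma(34+91, 14+8) = Gamma(125, 22).
Predictive mean over a 5-night window = T·E[λ|data] = 5·125/22 = 625/22.

625/22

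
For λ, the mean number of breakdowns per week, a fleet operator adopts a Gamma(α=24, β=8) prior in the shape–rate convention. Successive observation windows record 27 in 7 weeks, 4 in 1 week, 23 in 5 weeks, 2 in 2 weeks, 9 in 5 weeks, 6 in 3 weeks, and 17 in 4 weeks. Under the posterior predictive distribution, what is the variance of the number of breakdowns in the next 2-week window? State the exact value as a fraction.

Total count: 27 + 4 + 23 + 2 + 9 + 6 + 17 = 88.
Total exposure: 7 + 1 + 5 + 2 + 5 + 3 + 4 = 27 weeks.
Posterior: α' = 24 + 88 = 112, β' = 8 + 27 = 35.
The posterior predictive for a window of length T is Negative Binomial with variance T·α'·(β'+T)/β'² = 2·112·37/1225 = 1184/175.

1184/175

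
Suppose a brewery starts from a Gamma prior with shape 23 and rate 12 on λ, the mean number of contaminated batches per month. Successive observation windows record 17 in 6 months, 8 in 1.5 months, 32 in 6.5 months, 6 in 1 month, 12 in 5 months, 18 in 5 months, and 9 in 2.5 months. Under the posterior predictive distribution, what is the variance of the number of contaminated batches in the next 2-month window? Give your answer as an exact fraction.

41500/6241

Total count: 17 + 8 + 32 + 6 + 12 + 18 + 9 = 102.
Total exposure: 6 + 1.5 + 6.5 + 1 + 5 + 5 + 2.5 = 27.5 months.
Gamma(α, β) with Poisson data over total exposure Σt gives posterior Gamma(α+Σx, β+Σt) = Gamma(125, 79/2).
The posterior predictive for a window of length T is Negative Binomial with variance T·α'·(β'+T)/β'² = 2·125·(83/2)/(6241/4) = 41500/6241.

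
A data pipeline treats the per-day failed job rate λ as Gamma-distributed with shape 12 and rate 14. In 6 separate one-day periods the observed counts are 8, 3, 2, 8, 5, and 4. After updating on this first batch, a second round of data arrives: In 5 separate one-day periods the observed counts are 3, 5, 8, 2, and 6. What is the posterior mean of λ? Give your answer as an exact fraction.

66/25

Total count: 8 + 3 + 2 + 8 + 5 + 4 = 30.
Total exposure: 6 days.
After the first batch: Gamma(12 + 30, 14 + 6) = Gamma(42, 20).
Total count: 3 + 5 + 8 + 2 + 6 = 24.
Total exposure: 5 days.
After the second batch: Gamma(42 + 24, 20 + 5) = Gamma(66, 25).
Posterior mean = α'/β' = 66/25.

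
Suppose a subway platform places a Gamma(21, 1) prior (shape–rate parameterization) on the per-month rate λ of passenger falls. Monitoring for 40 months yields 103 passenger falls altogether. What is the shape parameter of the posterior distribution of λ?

124

Total count 103 over total exposure 40 months.
Conjugate update: add total count to the shape and total exposure to the rate, giving Gamma(124, 41).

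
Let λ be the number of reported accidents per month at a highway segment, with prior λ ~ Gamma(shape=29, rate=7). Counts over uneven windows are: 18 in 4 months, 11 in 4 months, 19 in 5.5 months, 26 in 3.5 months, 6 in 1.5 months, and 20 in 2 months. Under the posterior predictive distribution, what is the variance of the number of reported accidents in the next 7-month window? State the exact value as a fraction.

Total count: 18 + 11 + 19 + 26 + 6 + 20 = 100.
Total exposure: 4 + 4 + 5.5 + 3.5 + 1.5 + 2 = 20.5 months.
Posterior: α' = 29 + 100 = 129, β' = 7 + 20.5 = 55/2.
The posterior predictive for a window of length T is Negative Binomial with variance T·α'·(β'+T)/β'² = 7·129·(69/2)/(3025/4) = 124614/3025.

124614/3025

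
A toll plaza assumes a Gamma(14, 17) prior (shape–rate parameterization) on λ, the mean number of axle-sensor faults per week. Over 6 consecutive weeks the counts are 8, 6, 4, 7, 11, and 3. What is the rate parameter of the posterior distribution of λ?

Total count: 8 + 6 + 4 + 7 + 11 + 3 = 39.
Total exposure: 6 weeks.
Conjugate update: add total count to the shape and total exposure to the rate, giving Gamma(53, 23).

23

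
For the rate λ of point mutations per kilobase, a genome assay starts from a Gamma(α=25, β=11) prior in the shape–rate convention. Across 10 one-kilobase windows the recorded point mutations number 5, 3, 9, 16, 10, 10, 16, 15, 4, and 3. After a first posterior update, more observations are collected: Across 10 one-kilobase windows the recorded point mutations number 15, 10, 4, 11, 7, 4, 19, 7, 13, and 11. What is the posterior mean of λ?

Total count: 5 + 3 + 9 + 16 + 10 + 10 + 16 + 15 + 4 + 3 = 91.
Total exposure: 10 kilobases.
After the first batch: Gamma(25 + 91, 11 + 10) = Gamma(116, 21).
Total count: 15 + 10 + 4 + 11 + 7 + 4 + 19 + 7 + 13 + 11 = 101.
Total exposure: 10 kilobases.
After the second batch: Gamma(116 + 101, 21 + 10) = Gamma(217, 31).
Posterior mean = α'/β' = 217/31 = 7.

7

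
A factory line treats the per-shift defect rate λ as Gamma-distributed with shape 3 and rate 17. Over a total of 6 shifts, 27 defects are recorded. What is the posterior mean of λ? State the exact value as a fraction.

30/23

Total count 27 over total exposure 6 shifts.
Posterior: α' = 3 + 27 = 30, β' = 17 + 6 = 23.
Posterior mean = α'/β' = 30/23.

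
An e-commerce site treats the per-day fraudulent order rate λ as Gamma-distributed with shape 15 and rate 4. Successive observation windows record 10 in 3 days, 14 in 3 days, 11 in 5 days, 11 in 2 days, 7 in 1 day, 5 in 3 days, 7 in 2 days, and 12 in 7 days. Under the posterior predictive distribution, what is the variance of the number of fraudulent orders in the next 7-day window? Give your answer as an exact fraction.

5957/225

Total count: 10 + 14 + 11 + 11 + 7 + 5 + 7 + 12 = 77.
Total exposure: 3 + 3 + 5 + 2 + 1 + 3 + 2 + 7 = 26 days.
By Gamma–Poisson conjugacy, the posterior is Gamma(α + Σx, β + Σt) = Gamma(15 + 77, 4 + 26) = Gamma(92, 30).
The posterior predictive for a window of length T is Negative Binomial with variance T·α'·(β'+T)/β'² = 7·92·37/900 = 5957/225.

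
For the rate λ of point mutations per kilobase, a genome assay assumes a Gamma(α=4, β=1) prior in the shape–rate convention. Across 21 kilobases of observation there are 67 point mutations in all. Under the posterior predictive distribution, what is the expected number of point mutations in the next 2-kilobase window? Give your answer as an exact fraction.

71/11

Total count 67 over total exposure 21 kilobases.
Posterior: α' = 4 + 67 = 71, β' = 1 + 21 = 22.
Predictive mean over a 2-kilobase window = T·E[λ|data] = 2·71/22 = 71/11.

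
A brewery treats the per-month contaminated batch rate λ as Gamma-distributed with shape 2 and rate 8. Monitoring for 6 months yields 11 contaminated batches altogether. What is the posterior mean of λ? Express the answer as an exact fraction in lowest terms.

13/14

Total count 11 over total exposure 6 months.
Conjugate update: add total count to the shape and total exposure to the rate, giving Gamma(13, 14).
Posterior mean = α'/β' = 13/14.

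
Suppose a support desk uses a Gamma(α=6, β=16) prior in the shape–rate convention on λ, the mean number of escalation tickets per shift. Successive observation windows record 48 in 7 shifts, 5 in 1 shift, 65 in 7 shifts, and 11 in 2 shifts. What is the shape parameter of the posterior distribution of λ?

Total count: 48 + 5 + 65 + 11 = 129.
Total exposure: 7 + 1 + 7 + 2 = 17 shifts.
By Gamma–Poisson conjugacy, the posterior is Gamma(α + Σx, β + Σt) = Gamma(6 + 129, 16 + 17) = Gamma(135, 33).

135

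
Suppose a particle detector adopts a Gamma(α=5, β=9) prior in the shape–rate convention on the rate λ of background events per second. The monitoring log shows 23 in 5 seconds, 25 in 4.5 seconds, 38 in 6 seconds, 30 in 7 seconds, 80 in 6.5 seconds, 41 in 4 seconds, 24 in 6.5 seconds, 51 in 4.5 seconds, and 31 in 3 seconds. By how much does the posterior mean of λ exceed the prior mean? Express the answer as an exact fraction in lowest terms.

Total count: 23 + 25 + 38 + 30 + 80 + 41 + 24 + 51 + 31 = 343.
Total exposure: 5 + 4.5 + 6 + 7 + 6.5 + 4 + 6.5 + 4.5 + 3 = 47 seconds.
The Gamma prior is conjugate for the Poisson rate, so λ | data ~ Gamma(5+343, 9+47) = Gamma(348, 56).
Posterior mean = 348/56 = 87/14; prior mean = 5/9 = 5/9. Difference = 87/14 − 5/9 = 713/126.

713/126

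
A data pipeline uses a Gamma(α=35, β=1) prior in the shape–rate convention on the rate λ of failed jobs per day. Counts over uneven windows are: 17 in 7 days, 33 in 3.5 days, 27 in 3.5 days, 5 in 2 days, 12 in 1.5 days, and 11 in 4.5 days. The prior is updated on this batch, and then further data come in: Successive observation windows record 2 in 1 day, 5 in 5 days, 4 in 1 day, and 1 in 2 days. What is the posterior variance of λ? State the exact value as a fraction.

19/128

Total count: 17 + 33 + 27 + 5 + 12 + 11 = 105.
Total exposure: 7 + 3.5 + 3.5 + 2 + 1.5 + 4.5 = 22 days.
After the first batch: Gamma(35 + 105, 1 + 22) = Gamma(140, 23).
Total count: 2 + 5 + 4 + 1 = 12.
Total exposure: 1 + 5 + 1 + 2 = 9 days.
After the second batch: Gamma(140 + 12, 23 + 9) = Gamma(152, 32).
Posterior variance = α'/β'² = 152/1024 = 19/128.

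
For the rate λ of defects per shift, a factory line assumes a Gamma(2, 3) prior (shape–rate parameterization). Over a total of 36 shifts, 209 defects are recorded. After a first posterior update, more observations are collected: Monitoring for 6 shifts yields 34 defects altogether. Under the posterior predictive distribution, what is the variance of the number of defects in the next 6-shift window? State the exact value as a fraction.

Total count 209 over total exposure 36 shifts.
After the first batch: Gamma(2 + 209, 3 + 36) = Gamma(211, 39).
Total count 34 over total exposure 6 shifts.
After the second batch: Gamma(211 + 34, 39 + 6) = Gamma(245, 45).
The posterior predictive for a window of length T is Negative Binomial with variance T·α'·(β'+T)/β'² = 6·245·51/2025 = 1666/45.

1666/45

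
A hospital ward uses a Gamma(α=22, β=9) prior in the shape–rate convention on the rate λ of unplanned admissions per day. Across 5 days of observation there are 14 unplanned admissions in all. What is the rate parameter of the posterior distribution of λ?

14

Total count 14 over total exposure 5 days.
By Gamma–Poisson conjugacy, the posterior is Gamma(α + Σx, β + Σt) = Gamma(22 + 14, 9 + 5) = Gamma(36, 14).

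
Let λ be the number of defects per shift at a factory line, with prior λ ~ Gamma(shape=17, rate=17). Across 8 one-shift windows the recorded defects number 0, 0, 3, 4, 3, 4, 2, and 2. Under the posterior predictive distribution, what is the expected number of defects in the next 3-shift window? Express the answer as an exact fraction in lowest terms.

Total count: 0 + 0 + 3 + 4 + 3 + 4 + 2 + 2 = 18.
Total exposure: 8 shifts.
Gamma(α, β) with Poisson data over total exposure Σt gives posterior Gamma(α+Σx, β+Σt) = Gamma(35, 25).
Predictive mean over a 3-shift window = T·E[λ|data] = 3·35/25 = 21/5.

21/5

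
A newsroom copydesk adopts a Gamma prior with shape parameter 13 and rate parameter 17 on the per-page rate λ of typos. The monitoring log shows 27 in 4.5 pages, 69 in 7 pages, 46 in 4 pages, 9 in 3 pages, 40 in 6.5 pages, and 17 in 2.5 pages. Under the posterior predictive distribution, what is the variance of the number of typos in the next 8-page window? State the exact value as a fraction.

Total count: 27 + 69 + 46 + 9 + 40 + 17 = 208.
Total exposure: 4.5 + 7 + 4 + 3 + 6.5 + 2.5 = 27.5 pages.
By Gamma–Poisson conjugacy, the posterior is Gamma(α + Σx, β + Σt) = Gamma(13 + 208, 17 + 27.5) = Gamma(221, 89/2).
The posterior predictive for a window of length T is Negative Binomial with variance T·α'·(β'+T)/β'² = 8·221·(105/2)/(7921/4) = 371280/7921.

371280/7921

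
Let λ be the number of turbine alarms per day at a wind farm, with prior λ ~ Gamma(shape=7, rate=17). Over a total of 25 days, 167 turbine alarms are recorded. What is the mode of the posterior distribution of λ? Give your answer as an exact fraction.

173/42

Total count 167 over total exposure 25 days.
Gamma(α, β) with Poisson data over total exposure Σt gives posterior Gamma(α+Σx, β+Σt) = Gamma(174, 42).
Posterior mode = (α'−1)/β' = 173/42.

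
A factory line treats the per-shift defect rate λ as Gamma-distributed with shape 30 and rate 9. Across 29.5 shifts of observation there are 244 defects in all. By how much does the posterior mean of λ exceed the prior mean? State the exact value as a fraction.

874/231

Total count 244 over total exposure 29.5 shifts.
By Gamma–Poisson conjugacy, the posterior is Gamma(α + Σx, β + Σt) = Gamma(30 + 244, 9 + 29.5) = Gamma(274, 77/2).
Posterior mean = 274/(77/2) = 548/77; prior mean = 30/9 = 10/3. Difference = 548/77 − 10/3 = 874/231.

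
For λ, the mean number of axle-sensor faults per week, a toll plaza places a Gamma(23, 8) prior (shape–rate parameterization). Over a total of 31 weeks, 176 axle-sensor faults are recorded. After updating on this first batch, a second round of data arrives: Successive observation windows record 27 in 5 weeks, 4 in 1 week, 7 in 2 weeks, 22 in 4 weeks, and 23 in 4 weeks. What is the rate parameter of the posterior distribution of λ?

55

Total count 176 over total exposure 31 weeks.
After the first batch: Gamma(23 + 176, 8 + 31) = Gamma(199, 39).
Total count: 27 + 4 + 7 + 22 + 23 = 83.
Total exposure: 5 + 1 + 2 + 4 + 4 = 16 weeks.
After the second batch: Gamma(199 + 83, 39 + 16) = Gamma(282, 55).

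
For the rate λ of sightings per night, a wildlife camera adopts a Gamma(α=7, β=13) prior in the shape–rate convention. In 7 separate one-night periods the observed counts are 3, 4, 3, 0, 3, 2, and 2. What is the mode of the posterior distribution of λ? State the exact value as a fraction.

23/20

Total count: 3 + 4 + 3 + 0 + 3 + 2 + 2 = 17.
Total exposure: 7 nights.
Gamma(α, β) with Poisson data over total exposure Σt gives posterior Gamma(α+Σx, β+Σt) = Gamma(24, 20).
Posterior mode = (α'−1)/β' = 23/20.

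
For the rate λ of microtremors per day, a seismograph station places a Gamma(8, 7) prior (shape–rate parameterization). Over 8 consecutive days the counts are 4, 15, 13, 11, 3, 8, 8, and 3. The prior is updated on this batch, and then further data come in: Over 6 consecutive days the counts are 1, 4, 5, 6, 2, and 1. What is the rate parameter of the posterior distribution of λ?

Total count: 4 + 15 + 13 + 11 + 3 + 8 + 8 + 3 = 65.
Total exposure: 8 days.
After the first batch: Gamma(8 + 65, 7 + 8) = Gamma(73, 15).
Total count: 1 + 4 + 5 + 6 + 2 + 1 = 19.
Total exposure: 6 days.
After the second batch: Gamma(73 + 19, 15 + 6) = Gamma(92, 21).

21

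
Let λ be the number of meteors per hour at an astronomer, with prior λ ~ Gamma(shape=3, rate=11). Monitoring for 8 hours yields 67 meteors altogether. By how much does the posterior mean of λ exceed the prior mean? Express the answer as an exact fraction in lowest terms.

713/209

Total count 67 over total exposure 8 hours.
The Gamma prior is conjugate for the Poisson rate, so λ | data ~ Gamma(3+67, 11+8) = Gamma(70, 19).
Posterior mean = 70/19 = 70/19; prior mean = 3/11 = 3/11. Difference = 70/19 − 3/11 = 713/209.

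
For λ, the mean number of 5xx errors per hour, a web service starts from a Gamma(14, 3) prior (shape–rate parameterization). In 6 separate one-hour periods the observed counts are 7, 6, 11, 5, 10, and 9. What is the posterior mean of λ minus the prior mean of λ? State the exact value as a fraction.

20/9

Total count: 7 + 6 + 11 + 5 + 10 + 9 = 48.
Total exposure: 6 hours.
The Gamma prior is conjugate for the Poisson rate, so λ | data ~ Gamma(14+48, 3+6) = Gamma(62, 9).
Posterior mean = 62/9 = 62/9; prior mean = 14/3 = 14/3. Difference = 62/9 − 14/3 = 20/9.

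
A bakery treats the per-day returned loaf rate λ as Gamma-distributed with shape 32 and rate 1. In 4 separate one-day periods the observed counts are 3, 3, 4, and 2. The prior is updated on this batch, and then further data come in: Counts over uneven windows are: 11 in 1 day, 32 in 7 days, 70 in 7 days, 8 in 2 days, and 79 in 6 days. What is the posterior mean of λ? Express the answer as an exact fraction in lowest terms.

61/7

Total count: 3 + 3 + 4 + 2 = 12.
Total exposure: 4 days.
After the first batch: Gamma(32 + 12, 1 + 4) = Gamma(44, 5).
Total count: 11 + 32 + 70 + 8 + 79 = 200.
Total exposure: 1 + 7 + 7 + 2 + 6 = 23 days.
After the second batch: Gamma(44 + 200, 5 + 23) = Gamma(244, 28).
Posterior mean = α'/β' = 244/28 = 61/7.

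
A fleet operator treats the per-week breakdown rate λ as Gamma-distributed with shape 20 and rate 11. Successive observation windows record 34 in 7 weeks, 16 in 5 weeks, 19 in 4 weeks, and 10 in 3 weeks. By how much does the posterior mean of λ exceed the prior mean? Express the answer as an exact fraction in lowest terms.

Total count: 34 + 16 + 19 + 10 = 79.
Total exposure: 7 + 5 + 4 + 3 = 19 weeks.
Posterior: α' = 20 + 79 = 99, β' = 11 + 19 = 30.
Posterior mean = 99/30 = 33/10; prior mean = 20/11 = 20/11. Difference = 33/10 − 20/11 = 163/110.

163/110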